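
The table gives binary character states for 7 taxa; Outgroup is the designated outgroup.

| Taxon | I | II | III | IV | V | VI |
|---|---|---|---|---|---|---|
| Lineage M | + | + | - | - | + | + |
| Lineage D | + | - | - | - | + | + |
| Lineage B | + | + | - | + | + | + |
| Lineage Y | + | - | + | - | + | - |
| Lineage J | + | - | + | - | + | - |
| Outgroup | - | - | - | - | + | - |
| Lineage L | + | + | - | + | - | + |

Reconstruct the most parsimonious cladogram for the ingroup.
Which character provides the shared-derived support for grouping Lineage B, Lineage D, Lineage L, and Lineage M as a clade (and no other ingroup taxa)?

VI

Character polarity is set by the outgroup: the derived state is whichever differs from the outgroup's state, so for V the derived state is '-', and for the remaining characters it is '+'.
All ingroup taxa share the derived state '+' for I; it defines the ingroup but does not resolve relationships within it.
II: derived state '+' in Lineage B, Lineage L, and Lineage M only — synapomorphy for {Lineage B, Lineage L, Lineage M}.
Only Lineage J and Lineage Y show the derived state '+' for III, supporting them as a clade.
Only Lineage B and Lineage L show the derived state '+' for IV, supporting them as a clade.
V: derived state '-' in Lineage L only — an autapomorphy, so it tells us nothing about relationships among taxa.
VI (derived state '+') is shared by Lineage B, Lineage D, Lineage L, and Lineage M — a synapomorphy uniting that clade.
Most parsimonious ingroup topology: ((Lineage J,Lineage Y),(Lineage D,((Lineage B,Lineage L),Lineage M))).
The clade {Lineage B, Lineage D, Lineage L, Lineage M} is supported by VI: its derived state '+' occurs in exactly those taxa and in no other taxon (including the outgroup).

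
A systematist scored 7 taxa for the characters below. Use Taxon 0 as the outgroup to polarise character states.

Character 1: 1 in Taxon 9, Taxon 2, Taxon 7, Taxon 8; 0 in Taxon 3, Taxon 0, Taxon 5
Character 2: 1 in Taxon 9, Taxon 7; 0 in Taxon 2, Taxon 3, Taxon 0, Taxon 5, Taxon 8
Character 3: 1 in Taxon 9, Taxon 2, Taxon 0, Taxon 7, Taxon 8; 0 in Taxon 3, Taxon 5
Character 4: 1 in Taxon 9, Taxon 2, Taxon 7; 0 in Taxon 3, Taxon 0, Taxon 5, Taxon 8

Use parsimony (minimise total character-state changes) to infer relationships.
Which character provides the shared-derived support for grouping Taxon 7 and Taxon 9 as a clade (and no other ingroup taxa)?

Character 2

Character polarity is set by the outgroup: the derived state is whichever differs from the outgroup's state, so for Character 3 the derived state is '0', and for the remaining characters it is '1'.
Character 1 (derived state '1') is shared by Taxon 2, Taxon 7, Taxon 8, and Taxon 9 — a synapomorphy uniting that clade.
Character 2: derived state '1' in Taxon 7 and Taxon 9 only — synapomorphy for {Taxon 7, Taxon 9}.
Character 3: derived state '0' in Taxon 3 and Taxon 5 only — synapomorphy for {Taxon 3, Taxon 5}.
Character 4 (derived state '1') is shared by Taxon 2, Taxon 7, and Taxon 9 — a synapomorphy uniting that clade.
Most parsimonious ingroup topology: ((Taxon 8,(Taxon 2,(Taxon 7,Taxon 9))),(Taxon 5,Taxon 3)).
The clade {Taxon 7, Taxon 9} is supported by Character 2: its derived state '1' occurs in exactly those taxa and in no other taxon (including the outgroup).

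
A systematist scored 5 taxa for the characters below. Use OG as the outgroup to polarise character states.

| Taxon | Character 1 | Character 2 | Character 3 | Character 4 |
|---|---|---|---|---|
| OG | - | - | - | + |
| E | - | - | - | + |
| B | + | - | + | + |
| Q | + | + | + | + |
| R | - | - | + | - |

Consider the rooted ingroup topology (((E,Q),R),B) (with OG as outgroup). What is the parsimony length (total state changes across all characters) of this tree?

Map each character onto (((E,Q),R),B) (rooted by OG) and count the minimum state changes it requires (Fitch parsimony):
Character 1: 2; Character 2: 1; Character 3: 2; Character 4: 1.
Total tree length = 6.

6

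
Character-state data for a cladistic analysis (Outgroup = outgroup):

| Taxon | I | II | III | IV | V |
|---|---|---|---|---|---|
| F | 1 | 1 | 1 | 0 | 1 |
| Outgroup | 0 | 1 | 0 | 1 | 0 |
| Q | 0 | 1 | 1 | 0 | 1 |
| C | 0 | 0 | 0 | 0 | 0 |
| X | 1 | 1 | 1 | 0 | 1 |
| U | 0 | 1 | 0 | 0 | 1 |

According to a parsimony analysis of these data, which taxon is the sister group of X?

Character polarity is set by the outgroup: the derived state is whichever differs from the outgroup's state, so for II, IV the derived state is '0', and for the remaining characters it is '1'.
I: derived state '1' in F and X only — synapomorphy for {F, X}.
II: derived state '0' in C only — an autapomorphy, so it tells us nothing about relationships among taxa.
III (derived state '1') is shared by F, Q, and X — a synapomorphy uniting that clade.
All ingroup taxa share the derived state '0' for IV; it defines the ingroup but does not resolve relationships within it.
V (derived state '1') is shared by F, Q, U, and X — a synapomorphy uniting that clade.
Most parsimonious ingroup topology: (((Q,(F,X)),U),C).
X and F form a cherry on this tree, so they are sister taxa.

F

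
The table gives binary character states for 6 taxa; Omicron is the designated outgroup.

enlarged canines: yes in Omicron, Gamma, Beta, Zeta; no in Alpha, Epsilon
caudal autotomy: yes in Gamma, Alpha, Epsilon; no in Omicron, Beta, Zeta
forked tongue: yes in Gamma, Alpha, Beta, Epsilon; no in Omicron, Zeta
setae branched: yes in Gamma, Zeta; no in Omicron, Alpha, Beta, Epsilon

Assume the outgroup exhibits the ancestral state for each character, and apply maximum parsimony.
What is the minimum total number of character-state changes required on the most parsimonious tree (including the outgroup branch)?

5

Character polarity is set by the outgroup: the derived state is whichever differs from the outgroup's state, so for enlarged canines the derived state is 'no', and for the remaining characters it is 'yes'.
Only Alpha and Epsilon show the derived state 'no' for enlarged canines, supporting them as a clade.
caudal autotomy (derived state 'yes') is shared by Alpha, Epsilon, and Gamma — a synapomorphy uniting that clade.
forked tongue (derived state 'yes') is shared by Alpha, Beta, Epsilon, and Gamma — a synapomorphy uniting that clade.
setae branched (state 'yes') occurs in Gamma and Zeta but conflicts with the nesting implied by the other characters — most parsimoniously interpreted as homoplasy.
Most parsimonious ingroup topology: (((Gamma,(Alpha,Epsilon)),Beta),Zeta).
Changes per character on this tree: enlarged canines: 1; caudal autotomy: 1; forked tongue: 1; setae branched: 2.
Total = 5.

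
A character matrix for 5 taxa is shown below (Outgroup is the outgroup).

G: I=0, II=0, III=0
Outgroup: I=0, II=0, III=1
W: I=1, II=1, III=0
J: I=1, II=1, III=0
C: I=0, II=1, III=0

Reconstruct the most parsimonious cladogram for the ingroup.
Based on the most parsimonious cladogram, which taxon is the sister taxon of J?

Character polarity is set by the outgroup: the derived state is whichever differs from the outgroup's state, so for III the derived state is '0', and for the remaining characters it is '1'.
Only J and W show the derived state '1' for I, supporting them as a clade.
II (derived state '1') is shared by C, J, and W — a synapomorphy uniting that clade.
All ingroup taxa share the derived state '0' for III; it defines the ingroup but does not resolve relationships within it.
Most parsimonious ingroup topology: (((J,W),C),G).
J and W form a cherry on this tree, so they are sister taxa.

W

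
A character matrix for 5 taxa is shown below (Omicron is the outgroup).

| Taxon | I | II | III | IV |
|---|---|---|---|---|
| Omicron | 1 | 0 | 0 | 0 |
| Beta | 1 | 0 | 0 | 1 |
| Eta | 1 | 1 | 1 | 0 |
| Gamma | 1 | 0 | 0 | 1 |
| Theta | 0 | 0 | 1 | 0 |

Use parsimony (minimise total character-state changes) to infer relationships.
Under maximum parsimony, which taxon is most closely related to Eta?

Theta

Character polarity is set by the outgroup: the derived state is whichever differs from the outgroup's state, so for I the derived state is '0', and for the remaining characters it is '1'.
I (derived state '0') is unique to Theta (autapomorphy; uninformative for grouping).
II (derived state '1') is unique to Eta (autapomorphy; uninformative for grouping).
III (derived state '1') is shared by Eta and Theta — a synapomorphy uniting that clade.
IV (derived state '1') is shared by Beta and Gamma — a synapomorphy uniting that clade.
Most parsimonious ingroup topology: ((Beta,Gamma),(Eta,Theta)).
Eta and Theta form a cherry on this tree, so they are sister taxa.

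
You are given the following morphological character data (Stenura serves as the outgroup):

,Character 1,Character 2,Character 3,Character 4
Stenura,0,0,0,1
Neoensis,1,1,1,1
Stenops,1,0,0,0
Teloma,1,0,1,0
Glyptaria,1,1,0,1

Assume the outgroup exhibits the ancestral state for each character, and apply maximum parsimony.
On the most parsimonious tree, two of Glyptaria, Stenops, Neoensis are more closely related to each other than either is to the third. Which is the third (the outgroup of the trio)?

Character polarity is set by the outgroup: the derived state is whichever differs from the outgroup's state, so for Character 4 the derived state is '0', and for the remaining characters it is '1'.
All ingroup taxa share the derived state '1' for Character 1; it defines the ingroup but does not resolve relationships within it.
Character 2: derived state '1' in Glyptaria and Neoensis only — synapomorphy for {Glyptaria, Neoensis}.
Character 3 (state '1') occurs in Neoensis and Teloma but conflicts with the nesting implied by the other characters — most parsimoniously interpreted as homoplasy.
Only Stenops and Teloma show the derived state '0' for Character 4, supporting them as a clade.
Most parsimonious ingroup topology: ((Neoensis,Glyptaria),(Stenops,Teloma)).
Glyptaria and Neoensis share a more recent common ancestor with each other than either does with Stenops, so Stenops is the least closely related of the three.

Stenops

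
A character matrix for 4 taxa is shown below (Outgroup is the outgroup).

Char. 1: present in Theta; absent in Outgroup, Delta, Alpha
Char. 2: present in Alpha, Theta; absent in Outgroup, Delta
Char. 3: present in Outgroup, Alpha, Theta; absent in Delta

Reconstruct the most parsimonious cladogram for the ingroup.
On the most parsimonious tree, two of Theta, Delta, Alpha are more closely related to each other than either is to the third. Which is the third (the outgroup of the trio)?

Character polarity is set by the outgroup: the derived state is whichever differs from the outgroup's state, so for Char. 3 the derived state is 'absent', and for the remaining characters it is 'present'.
Char. 1 (derived state 'present') is unique to Theta (autapomorphy; uninformative for grouping).
Char. 2: derived state 'present' in Alpha and Theta only — synapomorphy for {Alpha, Theta}.
Char. 3: derived state 'absent' in Delta only — an autapomorphy, so it tells us nothing about relationships among taxa.
Most parsimonious ingroup topology: (Delta,(Alpha,Theta)).
Alpha and Theta share a more recent common ancestor with each other than either does with Delta, so Delta is the least closely related of the three.

Delta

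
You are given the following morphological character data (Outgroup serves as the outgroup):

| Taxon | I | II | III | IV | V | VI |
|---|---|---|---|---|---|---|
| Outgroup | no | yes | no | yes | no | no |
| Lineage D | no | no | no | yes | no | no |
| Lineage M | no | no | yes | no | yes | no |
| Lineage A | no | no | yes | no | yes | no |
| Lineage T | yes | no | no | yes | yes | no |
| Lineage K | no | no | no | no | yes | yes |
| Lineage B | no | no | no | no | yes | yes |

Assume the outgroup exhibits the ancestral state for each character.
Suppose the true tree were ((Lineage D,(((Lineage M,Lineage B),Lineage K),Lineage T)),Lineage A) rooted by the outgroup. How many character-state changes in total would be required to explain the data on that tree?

10

Map each character onto ((Lineage D,(((Lineage M,Lineage B),Lineage K),Lineage T)),Lineage A) (rooted by Outgroup) and count the minimum state changes it requires (Fitch parsimony):
I: 1; II: 1; III: 2; IV: 2; V: 2; VI: 2.
Total tree length = 10.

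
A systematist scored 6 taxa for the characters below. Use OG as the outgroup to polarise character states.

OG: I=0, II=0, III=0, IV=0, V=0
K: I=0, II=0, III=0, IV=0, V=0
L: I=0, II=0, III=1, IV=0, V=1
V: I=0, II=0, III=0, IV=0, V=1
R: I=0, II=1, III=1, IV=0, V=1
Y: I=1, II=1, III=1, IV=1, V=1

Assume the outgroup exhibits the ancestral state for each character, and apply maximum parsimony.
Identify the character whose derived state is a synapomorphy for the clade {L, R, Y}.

The outgroup has state '0' for every character, so '1' is the derived state throughout.
I: derived state '1' in Y only — an autapomorphy, so it tells us nothing about relationships among taxa.
II (derived state '1') is shared by R and Y — a synapomorphy uniting that clade.
Only L, R, and Y show the derived state '1' for III, supporting them as a clade.
IV (derived state '1') is unique to Y (autapomorphy; uninformative for grouping).
V: derived state '1' in L, R, V, and Y only — synapomorphy for {L, R, V, Y}.
Most parsimonious ingroup topology: (K,((L,(R,Y)),V)).
The clade {L, R, Y} is supported by III: its derived state '1' occurs in exactly those taxa and in no other taxon (including the outgroup).

III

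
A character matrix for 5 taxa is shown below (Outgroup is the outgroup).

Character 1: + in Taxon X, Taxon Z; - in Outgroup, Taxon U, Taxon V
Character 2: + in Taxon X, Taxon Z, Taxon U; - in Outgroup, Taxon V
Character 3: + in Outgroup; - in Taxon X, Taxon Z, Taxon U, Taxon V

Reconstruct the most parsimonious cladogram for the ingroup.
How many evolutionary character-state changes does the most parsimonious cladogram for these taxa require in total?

3

Character polarity is set by the outgroup: the derived state is whichever differs from the outgroup's state, so for Character 3 the derived state is '-', and for the remaining characters it is '+'.
Character 1 (derived state '+') is shared by Taxon X and Taxon Z — a synapomorphy uniting that clade.
Only Taxon U, Taxon X, and Taxon Z show the derived state '+' for Character 2, supporting them as a clade.
All ingroup taxa share the derived state '-' for Character 3; it defines the ingroup but does not resolve relationships within it.
Most parsimonious ingroup topology: ((Taxon U,(Taxon X,Taxon Z)),Taxon V).
Changes per character on this tree: Character 1: 1; Character 2: 1; Character 3: 1.
Total = 3.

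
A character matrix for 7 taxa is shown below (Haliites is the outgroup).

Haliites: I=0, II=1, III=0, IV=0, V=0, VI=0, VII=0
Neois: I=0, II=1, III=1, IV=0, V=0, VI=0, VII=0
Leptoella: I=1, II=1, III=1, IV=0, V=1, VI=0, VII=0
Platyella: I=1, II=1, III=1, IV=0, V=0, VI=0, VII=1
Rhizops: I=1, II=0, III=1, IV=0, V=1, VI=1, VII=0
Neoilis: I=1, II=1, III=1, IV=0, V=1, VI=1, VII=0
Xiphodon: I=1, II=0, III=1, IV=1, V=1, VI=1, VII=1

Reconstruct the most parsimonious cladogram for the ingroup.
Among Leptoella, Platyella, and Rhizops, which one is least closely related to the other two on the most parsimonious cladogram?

Platyella

Character polarity is set by the outgroup: the derived state is whichever differs from the outgroup's state, so for II the derived state is '0', and for the remaining characters it is '1'.
I: derived state '1' in Leptoella, Neoilis, Platyella, Rhizops, and Xiphodon only — synapomorphy for {Leptoella, Neoilis, Platyella, Rhizops, Xiphodon}.
Only Rhizops and Xiphodon show the derived state '0' for II, supporting them as a clade.
All ingroup taxa share the derived state '1' for III; it defines the ingroup but does not resolve relationships within it.
IV (derived state '1') is unique to Xiphodon (autapomorphy; uninformative for grouping).
V: derived state '1' in Leptoella, Neoilis, Rhizops, and Xiphodon only — synapomorphy for {Leptoella, Neoilis, Rhizops, Xiphodon}.
VI (derived state '1') is shared by Neoilis, Rhizops, and Xiphodon — a synapomorphy uniting that clade.
VII groups Platyella and Xiphodon, which is incompatible with the clades supported by the remaining characters; treating it as convergent (homoplasy) costs fewer steps than any alternative tree.
Most parsimonious ingroup topology: (Neois,((Leptoella,((Rhizops,Xiphodon),Neoilis)),Platyella)).
Rhizops and Leptoella share a more recent common ancestor with each other than either does with Platyella, so Platyella is the least closely related of the three.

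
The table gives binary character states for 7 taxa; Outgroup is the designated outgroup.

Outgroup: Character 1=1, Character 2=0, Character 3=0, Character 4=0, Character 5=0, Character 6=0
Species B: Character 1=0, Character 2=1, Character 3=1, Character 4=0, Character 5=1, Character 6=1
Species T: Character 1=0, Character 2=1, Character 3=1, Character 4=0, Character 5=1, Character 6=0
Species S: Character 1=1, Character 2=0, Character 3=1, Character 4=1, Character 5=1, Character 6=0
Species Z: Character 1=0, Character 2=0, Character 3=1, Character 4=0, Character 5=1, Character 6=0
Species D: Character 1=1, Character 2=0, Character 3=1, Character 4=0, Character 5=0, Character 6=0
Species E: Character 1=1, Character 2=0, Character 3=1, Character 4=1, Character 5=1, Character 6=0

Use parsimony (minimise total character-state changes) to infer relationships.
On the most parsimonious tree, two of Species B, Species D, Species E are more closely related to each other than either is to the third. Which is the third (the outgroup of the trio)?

Character polarity is set by the outgroup: the derived state is whichever differs from the outgroup's state, so for Character 1 the derived state is '0', and for the remaining characters it is '1'.
Character 1 (derived state '0') is shared by Species B, Species T, and Species Z — a synapomorphy uniting that clade.
Character 2 (derived state '1') is shared by Species B and Species T — a synapomorphy uniting that clade.
Character 3 (derived state '1') is shared by all ingroup taxa — unites the whole ingroup.
Character 4 (derived state '1') is shared by Species E and Species S — a synapomorphy uniting that clade.
Character 5 (derived state '1') is shared by Species B, Species E, Species S, Species T, and Species Z — a synapomorphy uniting that clade.
Character 6: derived state '1' in Species B only — an autapomorphy, so it tells us nothing about relationships among taxa.
Most parsimonious ingroup topology: ((((Species B,Species T),Species Z),(Species S,Species E)),Species D).
Species E and Species B share a more recent common ancestor with each other than either does with Species D, so Species D is the least closely related of the three.

Species D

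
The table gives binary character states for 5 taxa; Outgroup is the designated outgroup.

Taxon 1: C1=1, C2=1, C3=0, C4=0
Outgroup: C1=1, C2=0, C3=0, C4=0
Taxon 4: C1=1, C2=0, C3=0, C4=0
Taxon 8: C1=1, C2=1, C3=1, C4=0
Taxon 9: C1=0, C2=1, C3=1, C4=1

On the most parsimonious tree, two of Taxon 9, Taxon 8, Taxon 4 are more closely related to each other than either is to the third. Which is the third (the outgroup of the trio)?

Character polarity is set by the outgroup: the derived state is whichever differs from the outgroup's state, so for C1 the derived state is '0', and for the remaining characters it is '1'.
C1 (derived state '0') is unique to Taxon 9 (autapomorphy; uninformative for grouping).
Only Taxon 1, Taxon 8, and Taxon 9 show the derived state '1' for C2, supporting them as a clade.
Only Taxon 8 and Taxon 9 show the derived state '1' for C3, supporting them as a clade.
C4: derived state '1' in Taxon 9 only — an autapomorphy, so it tells us nothing about relationships among taxa.
Most parsimonious ingroup topology: ((Taxon 1,(Taxon 9,Taxon 8)),Taxon 4).
Taxon 9 and Taxon 8 share a more recent common ancestor with each other than either does with Taxon 4, so Taxon 4 is the least closely related of the three.

Taxon 4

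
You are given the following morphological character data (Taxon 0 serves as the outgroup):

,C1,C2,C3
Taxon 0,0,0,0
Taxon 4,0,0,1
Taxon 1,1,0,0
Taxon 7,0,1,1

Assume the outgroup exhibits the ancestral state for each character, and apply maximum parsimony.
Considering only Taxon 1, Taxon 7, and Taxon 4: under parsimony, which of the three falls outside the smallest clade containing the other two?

The outgroup has state '0' for every character, so '1' is the derived state throughout.
C1 (derived state '1') is unique to Taxon 1 (autapomorphy; uninformative for grouping).
C2: derived state '1' in Taxon 7 only — an autapomorphy, so it tells us nothing about relationships among taxa.
Only Taxon 4 and Taxon 7 show the derived state '1' for C3, supporting them as a clade.
Most parsimonious ingroup topology: ((Taxon 4,Taxon 7),Taxon 1).
Taxon 7 and Taxon 4 share a more recent common ancestor with each other than either does with Taxon 1, so Taxon 1 is the least closely related of the three.

Taxon 1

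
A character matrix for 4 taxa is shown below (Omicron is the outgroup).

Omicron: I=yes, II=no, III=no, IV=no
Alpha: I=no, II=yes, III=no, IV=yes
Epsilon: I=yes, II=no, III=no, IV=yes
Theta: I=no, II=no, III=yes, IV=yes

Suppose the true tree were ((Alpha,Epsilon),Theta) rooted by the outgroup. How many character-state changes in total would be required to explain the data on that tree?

5

Map each character onto ((Alpha,Epsilon),Theta) (rooted by Omicron) and count the minimum state changes it requires (Fitch parsimony):
I: 2; II: 1; III: 1; IV: 1.
Total tree length = 5.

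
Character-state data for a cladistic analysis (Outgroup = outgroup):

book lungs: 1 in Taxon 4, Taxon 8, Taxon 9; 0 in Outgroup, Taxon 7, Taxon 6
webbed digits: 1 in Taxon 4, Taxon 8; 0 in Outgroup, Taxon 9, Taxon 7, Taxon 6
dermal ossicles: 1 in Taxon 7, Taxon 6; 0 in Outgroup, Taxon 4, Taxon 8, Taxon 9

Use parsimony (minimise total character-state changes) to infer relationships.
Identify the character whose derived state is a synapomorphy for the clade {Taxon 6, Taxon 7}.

The outgroup has state '0' for every character, so '1' is the derived state throughout.
book lungs: derived state '1' in Taxon 4, Taxon 8, and Taxon 9 only — synapomorphy for {Taxon 4, Taxon 8, Taxon 9}.
webbed digits: derived state '1' in Taxon 4 and Taxon 8 only — synapomorphy for {Taxon 4, Taxon 8}.
dermal ossicles: derived state '1' in Taxon 6 and Taxon 7 only — synapomorphy for {Taxon 6, Taxon 7}.
Most parsimonious ingroup topology: (((Taxon 4,Taxon 8),Taxon 9),(Taxon 7,Taxon 6)).
The clade {Taxon 6, Taxon 7} is supported by dermal ossicles: its derived state '1' occurs in exactly those taxa and in no other taxon (including the outgroup).

dermal ossicles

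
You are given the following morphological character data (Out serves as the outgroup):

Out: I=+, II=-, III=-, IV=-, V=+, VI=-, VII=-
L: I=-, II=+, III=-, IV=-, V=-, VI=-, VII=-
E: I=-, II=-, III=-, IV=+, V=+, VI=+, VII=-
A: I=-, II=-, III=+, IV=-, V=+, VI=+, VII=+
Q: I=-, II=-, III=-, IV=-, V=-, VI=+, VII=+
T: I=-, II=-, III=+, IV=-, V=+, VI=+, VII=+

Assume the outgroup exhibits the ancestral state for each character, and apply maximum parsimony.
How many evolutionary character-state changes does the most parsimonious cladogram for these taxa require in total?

8

Character polarity is set by the outgroup: the derived state is whichever differs from the outgroup's state, so for I, V the derived state is '-', and for the remaining characters it is '+'.
All ingroup taxa share the derived state '-' for I; it defines the ingroup but does not resolve relationships within it.
II: derived state '+' in L only — an autapomorphy, so it tells us nothing about relationships among taxa.
III (derived state '+') is shared by A and T — a synapomorphy uniting that clade.
IV: derived state '+' in E only — an autapomorphy, so it tells us nothing about relationships among taxa.
V (state '-') occurs in L and Q but conflicts with the nesting implied by the other characters — most parsimoniously interpreted as homoplasy.
VI (derived state '+') is shared by A, E, Q, and T — a synapomorphy uniting that clade.
VII: derived state '+' in A, Q, and T only — synapomorphy for {A, Q, T}.
Most parsimonious ingroup topology: (L,(E,((A,T),Q))).
Changes per character on this tree: I: 1; II: 1; III: 1; IV: 1; V: 2; VI: 1; VII: 1.
Total = 8.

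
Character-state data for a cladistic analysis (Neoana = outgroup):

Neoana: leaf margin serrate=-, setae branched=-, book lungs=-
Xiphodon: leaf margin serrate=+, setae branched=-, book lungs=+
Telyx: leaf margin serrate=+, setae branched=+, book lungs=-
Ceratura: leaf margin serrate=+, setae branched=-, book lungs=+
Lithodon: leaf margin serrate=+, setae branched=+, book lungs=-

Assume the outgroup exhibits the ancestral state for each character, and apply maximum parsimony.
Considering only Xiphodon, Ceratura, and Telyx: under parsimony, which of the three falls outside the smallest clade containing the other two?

Telyx

The outgroup has state '-' for every character, so '+' is the derived state throughout.
All ingroup taxa share the derived state '+' for leaf margin serrate; it defines the ingroup but does not resolve relationships within it.
setae branched: derived state '+' in Lithodon and Telyx only — synapomorphy for {Lithodon, Telyx}.
book lungs (derived state '+') is shared by Ceratura and Xiphodon — a synapomorphy uniting that clade.
Most parsimonious ingroup topology: ((Xiphodon,Ceratura),(Telyx,Lithodon)).
Xiphodon and Ceratura share a more recent common ancestor with each other than either does with Telyx, so Telyx is the least closely related of the three.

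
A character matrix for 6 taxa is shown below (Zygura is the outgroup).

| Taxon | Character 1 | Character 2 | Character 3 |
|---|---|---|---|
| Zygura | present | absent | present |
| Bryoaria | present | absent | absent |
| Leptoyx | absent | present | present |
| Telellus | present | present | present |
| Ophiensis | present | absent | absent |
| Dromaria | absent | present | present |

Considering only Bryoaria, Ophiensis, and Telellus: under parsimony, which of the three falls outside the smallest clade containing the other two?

Character polarity is set by the outgroup: the derived state is whichever differs from the outgroup's state, so for Character 1, Character 3 the derived state is 'absent', and for the remaining characters it is 'present'.
Character 1: derived state 'absent' in Dromaria and Leptoyx only — synapomorphy for {Dromaria, Leptoyx}.
Only Dromaria, Leptoyx, and Telellus show the derived state 'present' for Character 2, supporting them as a clade.
Character 3: derived state 'absent' in Bryoaria and Ophiensis only — synapomorphy for {Bryoaria, Ophiensis}.
Most parsimonious ingroup topology: ((Bryoaria,Ophiensis),((Leptoyx,Dromaria),Telellus)).
Ophiensis and Bryoaria share a more recent common ancestor with each other than either does with Telellus, so Telellus is the least closely related of the three.

Telellus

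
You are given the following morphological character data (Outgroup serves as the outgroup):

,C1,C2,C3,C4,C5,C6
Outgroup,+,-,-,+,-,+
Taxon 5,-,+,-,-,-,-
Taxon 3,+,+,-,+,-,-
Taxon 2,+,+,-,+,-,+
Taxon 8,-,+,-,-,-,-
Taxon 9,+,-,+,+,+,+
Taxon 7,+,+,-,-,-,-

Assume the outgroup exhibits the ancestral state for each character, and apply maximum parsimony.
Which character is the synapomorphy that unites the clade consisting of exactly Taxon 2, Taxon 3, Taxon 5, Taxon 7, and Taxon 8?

C2

Character polarity is set by the outgroup: the derived state is whichever differs from the outgroup's state, so for C1, C4, C6 the derived state is '-', and for the remaining characters it is '+'.
Only Taxon 5 and Taxon 8 show the derived state '-' for C1, supporting them as a clade.
Only Taxon 2, Taxon 3, Taxon 5, Taxon 7, and Taxon 8 show the derived state '+' for C2, supporting them as a clade.
C3 (derived state '+') is unique to Taxon 9 (autapomorphy; uninformative for grouping).
Only Taxon 5, Taxon 7, and Taxon 8 show the derived state '-' for C4, supporting them as a clade.
C5 (derived state '+') is unique to Taxon 9 (autapomorphy; uninformative for grouping).
C6 (derived state '-') is shared by Taxon 3, Taxon 5, Taxon 7, and Taxon 8 — a synapomorphy uniting that clade.
Most parsimonious ingroup topology: (((((Taxon 5,Taxon 8),Taxon 7),Taxon 3),Taxon 2),Taxon 9).
The clade {Taxon 2, Taxon 3, Taxon 5, Taxon 7, Taxon 8} is supported by C2: its derived state '+' occurs in exactly those taxa and in no other taxon (including the outgroup).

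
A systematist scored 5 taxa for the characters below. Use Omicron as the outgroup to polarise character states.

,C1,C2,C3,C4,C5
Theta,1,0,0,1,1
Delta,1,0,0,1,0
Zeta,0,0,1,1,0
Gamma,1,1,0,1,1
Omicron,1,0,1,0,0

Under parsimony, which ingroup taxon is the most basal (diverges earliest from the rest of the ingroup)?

Zeta

Character polarity is set by the outgroup: the derived state is whichever differs from the outgroup's state, so for C1, C3 the derived state is '0', and for the remaining characters it is '1'.
C1 (derived state '0') is unique to Zeta (autapomorphy; uninformative for grouping).
C2: derived state '1' in Gamma only — an autapomorphy, so it tells us nothing about relationships among taxa.
C3 (derived state '0') is shared by Delta, Gamma, and Theta — a synapomorphy uniting that clade.
All ingroup taxa share the derived state '1' for C4; it defines the ingroup but does not resolve relationships within it.
Only Gamma and Theta show the derived state '1' for C5, supporting them as a clade.
Most parsimonious ingroup topology: (Zeta,((Gamma,Theta),Delta)).
Zeta is sister to the clade containing all other ingroup taxa, so it is the earliest-diverging (most basal) ingroup lineage.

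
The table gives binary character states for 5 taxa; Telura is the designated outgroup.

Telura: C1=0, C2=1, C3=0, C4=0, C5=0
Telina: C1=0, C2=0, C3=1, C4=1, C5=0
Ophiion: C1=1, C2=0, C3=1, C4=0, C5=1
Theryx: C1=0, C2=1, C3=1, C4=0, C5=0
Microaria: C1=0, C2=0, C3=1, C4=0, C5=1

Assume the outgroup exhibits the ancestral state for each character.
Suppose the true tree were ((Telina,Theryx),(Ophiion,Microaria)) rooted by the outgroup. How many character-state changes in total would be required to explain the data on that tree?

6

Map each character onto ((Telina,Theryx),(Ophiion,Microaria)) (rooted by Telura) and count the minimum state changes it requires (Fitch parsimony):
C1: 1; C2: 2; C3: 1; C4: 1; C5: 1.
Total tree length = 6.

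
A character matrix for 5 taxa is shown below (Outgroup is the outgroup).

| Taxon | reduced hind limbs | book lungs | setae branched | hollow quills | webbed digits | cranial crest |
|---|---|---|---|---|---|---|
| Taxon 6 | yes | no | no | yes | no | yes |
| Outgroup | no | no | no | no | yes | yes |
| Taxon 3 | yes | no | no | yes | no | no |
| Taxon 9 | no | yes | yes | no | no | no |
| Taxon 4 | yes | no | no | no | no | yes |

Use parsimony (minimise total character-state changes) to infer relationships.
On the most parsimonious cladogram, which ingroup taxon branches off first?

Character polarity is set by the outgroup: the derived state is whichever differs from the outgroup's state, so for webbed digits, cranial crest the derived state is 'no', and for the remaining characters it is 'yes'.
reduced hind limbs (derived state 'yes') is shared by Taxon 3, Taxon 4, and Taxon 6 — a synapomorphy uniting that clade.
book lungs (derived state 'yes') is unique to Taxon 9 (autapomorphy; uninformative for grouping).
setae branched: derived state 'yes' in Taxon 9 only — an autapomorphy, so it tells us nothing about relationships among taxa.
hollow quills: derived state 'yes' in Taxon 3 and Taxon 6 only — synapomorphy for {Taxon 3, Taxon 6}.
webbed digits (derived state 'no') is shared by all ingroup taxa — unites the whole ingroup.
cranial crest (state 'no') occurs in Taxon 3 and Taxon 9 but conflicts with the nesting implied by the other characters — most parsimoniously interpreted as homoplasy.
Most parsimonious ingroup topology: ((Taxon 4,(Taxon 6,Taxon 3)),Taxon 9).
Taxon 9 is sister to the clade containing all other ingroup taxa, so it is the earliest-diverging (most basal) ingroup lineage.

Taxon 9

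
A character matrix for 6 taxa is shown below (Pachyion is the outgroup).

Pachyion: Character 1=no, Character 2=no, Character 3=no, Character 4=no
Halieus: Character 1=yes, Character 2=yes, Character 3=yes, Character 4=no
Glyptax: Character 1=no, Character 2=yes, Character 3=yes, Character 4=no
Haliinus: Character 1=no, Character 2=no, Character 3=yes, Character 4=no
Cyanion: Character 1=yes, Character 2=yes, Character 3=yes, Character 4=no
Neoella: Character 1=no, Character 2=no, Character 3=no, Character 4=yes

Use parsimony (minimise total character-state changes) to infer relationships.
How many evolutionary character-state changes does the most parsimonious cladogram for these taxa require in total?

The outgroup has state 'no' for every character, so 'yes' is the derived state throughout.
Character 1: derived state 'yes' in Cyanion and Halieus only — synapomorphy for {Cyanion, Halieus}.
Character 2: derived state 'yes' in Cyanion, Glyptax, and Halieus only — synapomorphy for {Cyanion, Glyptax, Halieus}.
Character 3: derived state 'yes' in Cyanion, Glyptax, Halieus, and Haliinus only — synapomorphy for {Cyanion, Glyptax, Halieus, Haliinus}.
Character 4: derived state 'yes' in Neoella only — an autapomorphy, so it tells us nothing about relationships among taxa.
Most parsimonious ingroup topology: ((((Halieus,Cyanion),Glyptax),Haliinus),Neoella).
Changes per character on this tree: Character 1: 1; Character 2: 1; Character 3: 1; Character 4: 1.
Total = 4.

4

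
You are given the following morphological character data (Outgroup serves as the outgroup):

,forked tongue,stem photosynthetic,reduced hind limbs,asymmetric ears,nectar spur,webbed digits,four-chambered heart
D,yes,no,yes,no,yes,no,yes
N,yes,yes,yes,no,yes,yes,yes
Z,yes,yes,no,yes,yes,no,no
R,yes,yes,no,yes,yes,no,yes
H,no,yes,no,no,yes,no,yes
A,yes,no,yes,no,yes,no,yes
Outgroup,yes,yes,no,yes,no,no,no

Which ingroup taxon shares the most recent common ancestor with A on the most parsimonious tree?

D

Character polarity is set by the outgroup: the derived state is whichever differs from the outgroup's state, so for forked tongue, stem photosynthetic, asymmetric ears the derived state is 'no', and for the remaining characters it is 'yes'.
forked tongue: derived state 'no' in H only — an autapomorphy, so it tells us nothing about relationships among taxa.
stem photosynthetic (derived state 'no') is shared by A and D — a synapomorphy uniting that clade.
reduced hind limbs (derived state 'yes') is shared by A, D, and N — a synapomorphy uniting that clade.
asymmetric ears (derived state 'no') is shared by A, D, H, and N — a synapomorphy uniting that clade.
nectar spur (derived state 'yes') is shared by all ingroup taxa — unites the whole ingroup.
webbed digits (derived state 'yes') is unique to N (autapomorphy; uninformative for grouping).
Only A, D, H, N, and R show the derived state 'yes' for four-chambered heart, supporting them as a clade.
Most parsimonious ingroup topology: (Z,(((N,(D,A)),H),R)).
A and D form a cherry on this tree, so they are sister taxa.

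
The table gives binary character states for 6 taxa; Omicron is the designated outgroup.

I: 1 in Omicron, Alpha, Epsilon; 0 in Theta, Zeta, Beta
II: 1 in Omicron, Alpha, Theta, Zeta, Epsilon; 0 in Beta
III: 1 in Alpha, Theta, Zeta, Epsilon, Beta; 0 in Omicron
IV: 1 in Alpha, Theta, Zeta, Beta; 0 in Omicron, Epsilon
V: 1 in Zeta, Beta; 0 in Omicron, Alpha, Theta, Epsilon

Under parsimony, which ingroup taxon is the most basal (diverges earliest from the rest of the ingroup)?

Epsilon

Character polarity is set by the outgroup: the derived state is whichever differs from the outgroup's state, so for I, II the derived state is '0', and for the remaining characters it is '1'.
Only Beta, Theta, and Zeta show the derived state '0' for I, supporting them as a clade.
II: derived state '0' in Beta only — an autapomorphy, so it tells us nothing about relationships among taxa.
III (derived state '1') is shared by all ingroup taxa — unites the whole ingroup.
Only Alpha, Beta, Theta, and Zeta show the derived state '1' for IV, supporting them as a clade.
V (derived state '1') is shared by Beta and Zeta — a synapomorphy uniting that clade.
Most parsimonious ingroup topology: ((Alpha,(Theta,(Zeta,Beta))),Epsilon).
Epsilon is sister to the clade containing all other ingroup taxa, so it is the earliest-diverging (most basal) ingroup lineage.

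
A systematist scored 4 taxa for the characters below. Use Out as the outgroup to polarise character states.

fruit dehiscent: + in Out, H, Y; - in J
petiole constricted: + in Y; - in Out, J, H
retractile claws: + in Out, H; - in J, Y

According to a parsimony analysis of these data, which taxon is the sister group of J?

Y

Character polarity is set by the outgroup: the derived state is whichever differs from the outgroup's state, so for fruit dehiscent, retractile claws the derived state is '-', and for the remaining characters it is '+'.
fruit dehiscent: derived state '-' in J only — an autapomorphy, so it tells us nothing about relationships among taxa.
petiole constricted (derived state '+') is unique to Y (autapomorphy; uninformative for grouping).
Only J and Y show the derived state '-' for retractile claws, supporting them as a clade.
Most parsimonious ingroup topology: ((J,Y),H).
J and Y form a cherry on this tree, so they are sister taxa.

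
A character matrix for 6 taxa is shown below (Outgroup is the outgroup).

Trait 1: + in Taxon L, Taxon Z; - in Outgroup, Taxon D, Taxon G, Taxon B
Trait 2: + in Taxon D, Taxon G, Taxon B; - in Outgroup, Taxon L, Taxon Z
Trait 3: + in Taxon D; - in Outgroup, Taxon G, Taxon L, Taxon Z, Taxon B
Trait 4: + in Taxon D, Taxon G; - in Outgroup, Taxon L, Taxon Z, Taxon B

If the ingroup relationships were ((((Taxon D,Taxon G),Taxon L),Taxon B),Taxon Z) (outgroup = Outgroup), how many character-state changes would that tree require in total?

Map each character onto ((((Taxon D,Taxon G),Taxon L),Taxon B),Taxon Z) (rooted by Outgroup) and count the minimum state changes it requires (Fitch parsimony):
Trait 1: 2; Trait 2: 2; Trait 3: 1; Trait 4: 1.
Total tree length = 6.

6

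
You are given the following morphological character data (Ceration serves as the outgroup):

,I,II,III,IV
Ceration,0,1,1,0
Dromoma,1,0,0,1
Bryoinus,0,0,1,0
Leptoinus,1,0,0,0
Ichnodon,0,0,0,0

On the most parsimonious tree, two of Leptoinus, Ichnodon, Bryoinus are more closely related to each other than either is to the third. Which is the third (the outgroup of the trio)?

Character polarity is set by the outgroup: the derived state is whichever differs from the outgroup's state, so for II, III the derived state is '0', and for the remaining characters it is '1'.
I: derived state '1' in Dromoma and Leptoinus only — synapomorphy for {Dromoma, Leptoinus}.
All ingroup taxa share the derived state '0' for II; it defines the ingroup but does not resolve relationships within it.
III: derived state '0' in Dromoma, Ichnodon, and Leptoinus only — synapomorphy for {Dromoma, Ichnodon, Leptoinus}.
IV: derived state '1' in Dromoma only — an autapomorphy, so it tells us nothing about relationships among taxa.
Most parsimonious ingroup topology: (((Dromoma,Leptoinus),Ichnodon),Bryoinus).
Leptoinus and Ichnodon share a more recent common ancestor with each other than either does with Bryoinus, so Bryoinus is the least closely related of the three.

Bryoinus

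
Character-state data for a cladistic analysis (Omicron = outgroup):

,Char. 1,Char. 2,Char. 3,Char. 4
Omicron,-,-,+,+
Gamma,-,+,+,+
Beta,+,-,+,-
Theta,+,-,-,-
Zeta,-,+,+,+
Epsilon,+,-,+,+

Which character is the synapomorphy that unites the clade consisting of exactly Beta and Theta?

Char. 4

Character polarity is set by the outgroup: the derived state is whichever differs from the outgroup's state, so for Char. 3, Char. 4 the derived state is '-', and for the remaining characters it is '+'.
Only Beta, Epsilon, and Theta show the derived state '+' for Char. 1, supporting them as a clade.
Char. 2 (derived state '+') is shared by Gamma and Zeta — a synapomorphy uniting that clade.
Char. 3: derived state '-' in Theta only — an autapomorphy, so it tells us nothing about relationships among taxa.
Char. 4 (derived state '-') is shared by Beta and Theta — a synapomorphy uniting that clade.
Most parsimonious ingroup topology: ((Gamma,Zeta),((Beta,Theta),Epsilon)).
The clade {Beta, Theta} is supported by Char. 4: its derived state '-' occurs in exactly those taxa and in no other taxon (including the outgroup).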